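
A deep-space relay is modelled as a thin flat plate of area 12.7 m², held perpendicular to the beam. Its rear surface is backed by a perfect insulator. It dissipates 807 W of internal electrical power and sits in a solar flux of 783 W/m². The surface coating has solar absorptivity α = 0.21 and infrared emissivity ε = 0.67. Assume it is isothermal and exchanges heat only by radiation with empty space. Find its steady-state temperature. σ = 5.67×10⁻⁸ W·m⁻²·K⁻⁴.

T ≈ 278 K

At steady state, absorbed solar power + internal power = radiated power.
Absorbed: α·S·A_cross = 0.21·783·12.70 = 2088 W (cross-section A).
Total input = 2088 + 807 = 2895 W.
Radiated: εσ·A_surf·T⁴ with A_surf = A = 12.70 m².
T⁴ = 2895/(0.67·5.67×10⁻⁸·12.70) = 6.001×10⁹ K⁴.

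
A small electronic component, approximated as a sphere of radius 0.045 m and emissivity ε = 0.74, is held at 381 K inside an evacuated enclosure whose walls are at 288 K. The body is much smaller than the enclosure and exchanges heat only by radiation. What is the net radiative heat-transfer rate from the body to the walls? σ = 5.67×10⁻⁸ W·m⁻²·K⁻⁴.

For a small grey body in a large enclosure: P_net = εσA(T_body⁴ − T_wall⁴).
A = 4πr² = 0.02545 m²; T_body⁴ − T_wall⁴ = 2.107×10¹⁰ − 6.880×10⁹ = 1.419×10¹⁰ K⁴.
|P_net| = 0.74·5.67×10⁻⁸·0.02545·1.419×10¹⁰.

P_net ≈ 15.2 W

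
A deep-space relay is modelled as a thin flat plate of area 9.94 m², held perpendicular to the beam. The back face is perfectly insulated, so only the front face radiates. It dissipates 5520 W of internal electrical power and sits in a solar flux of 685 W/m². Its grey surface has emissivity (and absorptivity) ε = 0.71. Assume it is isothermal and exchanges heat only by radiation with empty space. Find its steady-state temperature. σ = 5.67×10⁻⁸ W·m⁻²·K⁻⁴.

At steady state, absorbed solar power + internal power = radiated power.
Absorbed: α·S·A_cross = 0.71·685·9.940 = 4834 W (cross-section A).
Total input = 4834 + 5520 = 10350 W.
Radiated: εσ·A_surf·T⁴ with A_surf = A = 9.940 m².
T⁴ = 10350/(0.71·5.67×10⁻⁸·9.940) = 2.588×10¹⁰ K⁴.

T ≈ 401 K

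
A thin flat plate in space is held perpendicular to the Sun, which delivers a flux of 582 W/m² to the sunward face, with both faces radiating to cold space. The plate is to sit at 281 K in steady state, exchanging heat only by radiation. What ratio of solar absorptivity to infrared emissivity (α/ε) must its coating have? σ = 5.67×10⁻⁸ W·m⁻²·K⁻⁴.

Balance: αS·A = εσ·2A·T⁴ ⇒ α/ε = 2σT⁴/S.
α/ε = 2·5.67×10⁻⁸·(281)⁴/582 = 2·5.67×10⁻⁸·6.235×10⁹/582.

α/ε ≈ 1.21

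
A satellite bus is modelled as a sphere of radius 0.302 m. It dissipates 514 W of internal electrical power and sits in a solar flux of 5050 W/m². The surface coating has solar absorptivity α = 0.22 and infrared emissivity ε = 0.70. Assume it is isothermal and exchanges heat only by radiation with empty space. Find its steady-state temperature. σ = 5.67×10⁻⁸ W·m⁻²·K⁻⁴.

T ≈ 368 K

At steady state, absorbed solar power + internal power = radiated power.
Absorbed: α·S·A_cross = 0.22·5050·0.2865 = 318.3 W (cross-section πr²).
Total input = 318.3 + 514 = 832.3 W.
Radiated: εσ·A_surf·T⁴ with A_surf = 4πr² = 1.146 m².
T⁴ = 832.3/(0.70·5.67×10⁻⁸·1.146) = 1.830×10¹⁰ K⁴.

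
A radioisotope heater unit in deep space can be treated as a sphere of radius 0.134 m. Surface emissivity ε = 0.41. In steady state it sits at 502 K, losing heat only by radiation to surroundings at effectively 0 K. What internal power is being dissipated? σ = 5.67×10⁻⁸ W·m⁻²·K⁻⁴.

Steady state: P = εσA T⁴.
A = 4πr² = 0.2256 m²; T⁴ = (502)⁴ = 6.351×10¹⁰ K⁴.
P = 0.41 × 5.67×10⁻⁸ × 0.2256 × 6.351×10¹⁰.

P ≈ 333 W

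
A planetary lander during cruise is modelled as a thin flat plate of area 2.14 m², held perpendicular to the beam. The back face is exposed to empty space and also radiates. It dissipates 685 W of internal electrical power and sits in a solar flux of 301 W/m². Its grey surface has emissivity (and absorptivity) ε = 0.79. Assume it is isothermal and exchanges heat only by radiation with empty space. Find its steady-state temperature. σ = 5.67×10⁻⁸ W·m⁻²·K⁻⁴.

At steady state, absorbed solar power + internal power = radiated power.
Absorbed: α·S·A_cross = 0.79·301·2.140 = 508.9 W (cross-section A).
Total input = 508.9 + 685 = 1194 W.
Radiated: εσ·A_surf·T⁴ with A_surf = 2A = 4.280 m².
T⁴ = 1194/(0.79·5.67×10⁻⁸·4.280) = 6.227×10⁹ K⁴.

T ≈ 281 K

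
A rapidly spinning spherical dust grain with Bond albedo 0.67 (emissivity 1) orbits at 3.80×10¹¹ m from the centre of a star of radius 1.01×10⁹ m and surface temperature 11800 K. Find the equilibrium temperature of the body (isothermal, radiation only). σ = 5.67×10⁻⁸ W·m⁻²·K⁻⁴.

The star's surface emits σT_*⁴; at distance d the flux is S = σT_*⁴(R_*/d)².
S = 5.67×10⁻⁸·(11800)⁴·(1.01×10⁹/3.80×10¹¹)² = 7766 W/m².
For an isothermal sphere T⁴ = (1−a)S/(4σ) = 1.130×10¹⁰ K⁴.

T ≈ 326 K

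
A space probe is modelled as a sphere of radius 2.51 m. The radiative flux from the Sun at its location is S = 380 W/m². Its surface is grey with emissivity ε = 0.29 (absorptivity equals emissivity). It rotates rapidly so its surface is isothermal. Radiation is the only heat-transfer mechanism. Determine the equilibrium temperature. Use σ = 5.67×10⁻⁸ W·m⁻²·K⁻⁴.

At equilibrium, absorbed power = emitted power.
Absorbing cross-section = πr² = 19.79 m²; emitting surface = 4πr² = 79.17 m² (ratio 4).
εS·A_cross = εσ·A_surf·T⁴  ⇒  T⁴ = S/(4σ)   (ε cancels).
T⁴ = 380/(4·5.67×10⁻⁸) = 1.675×10⁹ K⁴.
T = (1.675×10⁹)^(1/4).

T ≈ 202 K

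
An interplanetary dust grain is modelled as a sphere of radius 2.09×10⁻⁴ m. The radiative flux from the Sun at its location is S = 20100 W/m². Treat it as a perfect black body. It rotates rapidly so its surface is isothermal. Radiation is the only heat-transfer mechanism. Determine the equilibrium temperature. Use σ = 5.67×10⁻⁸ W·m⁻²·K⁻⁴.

At equilibrium, absorbed power = emitted power.
Absorbing cross-section = πr² = 1.372×10⁻⁷ m²; emitting surface = 4πr² = 5.489×10⁻⁷ m² (ratio 4).
S·A_cross = εσ·A_surf·T⁴  ⇒  T⁴ = S/(4σ).
T⁴ = 1.00·20100/(4·5.67×10⁻⁸) = 8.862×10¹⁰ K⁴.
T = (8.862×10¹⁰)^(1/4).

T ≈ 546 K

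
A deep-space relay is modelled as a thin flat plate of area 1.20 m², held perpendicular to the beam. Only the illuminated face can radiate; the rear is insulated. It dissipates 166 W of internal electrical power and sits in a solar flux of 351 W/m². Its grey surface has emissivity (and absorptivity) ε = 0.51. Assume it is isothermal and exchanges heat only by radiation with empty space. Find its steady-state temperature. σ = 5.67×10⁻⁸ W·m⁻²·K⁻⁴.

T ≈ 324 K

At steady state, absorbed solar power + internal power = radiated power.
Absorbed: α·S·A_cross = 0.51·351·1.200 = 214.8 W (cross-section A).
Total input = 214.8 + 166 = 380.8 W.
Radiated: εσ·A_surf·T⁴ with A_surf = A = 1.200 m².
T⁴ = 380.8/(0.51·5.67×10⁻⁸·1.200) = 1.097×10¹⁰ K⁴.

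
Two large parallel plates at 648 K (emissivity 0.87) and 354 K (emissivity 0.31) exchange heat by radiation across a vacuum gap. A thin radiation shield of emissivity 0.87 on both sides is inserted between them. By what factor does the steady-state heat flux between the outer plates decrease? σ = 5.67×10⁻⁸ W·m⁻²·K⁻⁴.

factor ≈ 1.38

Without shield: q₀ = σΔ(T⁴)/(1/ε₁+1/ε₂−1) with denominator 3.375.
With shield the two gaps are in series; the resistances add: (1/ε₁+1/ε_s−1)+(1/ε_s+1/ε₂−1) = 1.299+3.375 = 4.674.
Heat-flux ratio q₀/q = 4.674/3.375.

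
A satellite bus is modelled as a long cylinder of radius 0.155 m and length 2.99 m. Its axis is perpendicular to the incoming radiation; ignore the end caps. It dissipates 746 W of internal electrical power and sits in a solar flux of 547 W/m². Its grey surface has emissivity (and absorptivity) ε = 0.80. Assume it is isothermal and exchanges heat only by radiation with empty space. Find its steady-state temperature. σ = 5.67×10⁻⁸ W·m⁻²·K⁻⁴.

At steady state, absorbed solar power + internal power = radiated power.
Absorbed: α·S·A_cross = 0.80·547·0.9269 = 405.6 W (cross-section 2rL).
Total input = 405.6 + 746 = 1152 W.
Radiated: εσ·A_surf·T⁴ with A_surf = 2πrL = 2.912 m².
T⁴ = 1152/(0.80·5.67×10⁻⁸·2.912) = 8.719×10⁹ K⁴.

T ≈ 306 K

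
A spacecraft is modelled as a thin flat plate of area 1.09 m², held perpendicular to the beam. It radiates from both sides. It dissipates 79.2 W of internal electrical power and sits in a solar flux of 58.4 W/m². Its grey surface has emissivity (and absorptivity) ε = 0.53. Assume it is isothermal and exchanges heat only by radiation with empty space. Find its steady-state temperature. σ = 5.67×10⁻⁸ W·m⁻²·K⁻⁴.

T ≈ 204 K

At steady state, absorbed solar power + internal power = radiated power.
Absorbed: α·S·A_cross = 0.53·58.4·1.090 = 33.74 W (cross-section A).
Total input = 33.74 + 79.2 = 112.9 W.
Radiated: εσ·A_surf·T⁴ with A_surf = 2A = 2.180 m².
T⁴ = 112.9/(0.53·5.67×10⁻⁸·2.180) = 1.724×10⁹ K⁴.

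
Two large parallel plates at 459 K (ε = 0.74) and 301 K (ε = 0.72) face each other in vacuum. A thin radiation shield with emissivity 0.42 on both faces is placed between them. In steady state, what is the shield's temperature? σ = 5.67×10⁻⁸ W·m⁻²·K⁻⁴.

T_s ≈ 403 K

In steady state the net flux on the hot side equals that on the cold side.
σ(T₁⁴−T_s⁴)/D₁ = σ(T_s⁴−T₂⁴)/D₂, with D₁ = 1/ε₁+1/ε_s−1 = 2.732, D₂ = 1/ε_s+1/ε₂−1 = 2.770.
Solve for T_s⁴: T_s⁴ = (D₂·T₁⁴ + D₁·T₂⁴)/(D₁+D₂) = 2.642×10¹⁰ K⁴.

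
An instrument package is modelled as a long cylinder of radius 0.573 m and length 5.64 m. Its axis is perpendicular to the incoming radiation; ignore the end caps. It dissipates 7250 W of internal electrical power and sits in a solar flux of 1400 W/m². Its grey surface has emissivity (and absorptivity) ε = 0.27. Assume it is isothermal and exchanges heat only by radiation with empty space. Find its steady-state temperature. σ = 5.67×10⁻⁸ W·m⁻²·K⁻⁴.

At steady state, absorbed solar power + internal power = radiated power.
Absorbed: α·S·A_cross = 0.27·1400·6.463 = 2443 W (cross-section 2rL).
Total input = 2443 + 7250 = 9693 W.
Radiated: εσ·A_surf·T⁴ with A_surf = 2πrL = 20.31 m².
T⁴ = 9693/(0.27·5.67×10⁻⁸·20.31) = 3.118×10¹⁰ K⁴.

T ≈ 420 K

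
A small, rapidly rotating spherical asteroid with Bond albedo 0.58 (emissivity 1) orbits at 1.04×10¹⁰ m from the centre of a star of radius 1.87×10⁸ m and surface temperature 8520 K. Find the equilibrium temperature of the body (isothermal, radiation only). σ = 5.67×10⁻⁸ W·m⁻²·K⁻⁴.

The star's surface emits σT_*⁴; at distance d the flux is S = σT_*⁴(R_*/d)².
S = 5.67×10⁻⁸·(8520)⁴·(1.87×10⁸/1.04×10¹⁰)² = 96600 W/m².
For an isothermal sphere T⁴ = (1−a)S/(4σ) = 1.789×10¹¹ K⁴.

T ≈ 650 K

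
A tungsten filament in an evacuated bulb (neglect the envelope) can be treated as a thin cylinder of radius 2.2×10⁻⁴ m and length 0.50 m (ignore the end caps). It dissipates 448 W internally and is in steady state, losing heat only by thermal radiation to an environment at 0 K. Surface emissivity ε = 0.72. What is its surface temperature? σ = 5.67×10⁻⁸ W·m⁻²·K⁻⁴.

Steady state: internal power = radiated power, P = εσA T⁴.
Radiating area A = 2πrL = 6.912×10⁻⁴ m².
T⁴ = P/(εσA) = 448/(0.72·5.67×10⁻⁸·6.912×10⁻⁴) = 1.588×10¹³ K⁴.
T = (1.588×10¹³)^(1/4).

T ≈ 2000 K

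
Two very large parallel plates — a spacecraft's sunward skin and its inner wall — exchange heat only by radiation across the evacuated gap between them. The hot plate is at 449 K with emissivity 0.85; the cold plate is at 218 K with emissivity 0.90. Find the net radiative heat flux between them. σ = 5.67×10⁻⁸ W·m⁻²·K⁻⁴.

For two infinite grey parallel plates, q = σ(T₁⁴ − T₂⁴)/(1/ε₁ + 1/ε₂ − 1).
T₁⁴ − T₂⁴ = 4.064×10¹⁰ − 2.259×10⁹ = 3.838×10¹⁰ K⁴.
1/ε₁ + 1/ε₂ − 1 = 1.176 + 1.111 − 1 = 1.288.
q = 5.67×10⁻⁸ × 3.838×10¹⁰ / 1.288.

q ≈ 1690 W/m²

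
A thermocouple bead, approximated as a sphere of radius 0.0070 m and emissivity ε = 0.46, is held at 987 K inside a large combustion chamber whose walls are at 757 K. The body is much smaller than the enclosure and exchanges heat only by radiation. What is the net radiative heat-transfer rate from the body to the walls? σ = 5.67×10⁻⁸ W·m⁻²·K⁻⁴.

P_net ≈ 9.97 W

For a small grey body in a large enclosure: P_net = εσA(T_body⁴ − T_wall⁴).
A = 4πr² = 6.158×10⁻⁴ m²; T_body⁴ − T_wall⁴ = 9.490×10¹¹ − 3.284×10¹¹ = 6.206×10¹¹ K⁴.
|P_net| = 0.46·5.67×10⁻⁸·6.158×10⁻⁴·6.206×10¹¹.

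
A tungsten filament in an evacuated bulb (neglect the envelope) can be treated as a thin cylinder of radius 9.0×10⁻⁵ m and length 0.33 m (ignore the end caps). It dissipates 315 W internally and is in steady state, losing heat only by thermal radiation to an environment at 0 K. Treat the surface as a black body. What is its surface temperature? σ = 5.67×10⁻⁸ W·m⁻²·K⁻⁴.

T ≈ 2340 K

Steady state: internal power = radiated power, P = εσA T⁴.
Radiating area A = 2πrL = 1.866×10⁻⁴ m².
T⁴ = P/(εσA) = 315/(1.0·5.67×10⁻⁸·1.866×10⁻⁴) = 2.977×10¹³ K⁴.
T = (2.977×10¹³)^(1/4).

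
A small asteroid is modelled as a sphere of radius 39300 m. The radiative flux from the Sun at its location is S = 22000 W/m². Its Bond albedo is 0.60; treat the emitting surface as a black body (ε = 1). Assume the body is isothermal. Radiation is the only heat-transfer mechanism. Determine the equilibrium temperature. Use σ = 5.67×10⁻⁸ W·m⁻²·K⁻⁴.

At equilibrium, absorbed power = emitted power.
Absorbing cross-section = πr² = 4.852×10⁹ m²; emitting surface = 4πr² = 1.941×10¹⁰ m² (ratio 4).
(1−a)S·A_cross = εσ·A_surf·T⁴  ⇒  T⁴ = (1−a)S/(4σ).
T⁴ = 0.400·22000/(4·5.67×10⁻⁸) = 3.880×10¹⁰ K⁴.
T = (3.880×10¹⁰)^(1/4).

T ≈ 444 K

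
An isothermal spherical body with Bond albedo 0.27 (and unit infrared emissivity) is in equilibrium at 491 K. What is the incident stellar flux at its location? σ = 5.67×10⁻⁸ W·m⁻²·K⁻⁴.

S ≈ 18100 W/m²

(1−a)S·πr² = σ·4πr²·T⁴ ⇒ S = 4σT⁴/(1−a).
S = 4·5.67×10⁻⁸·5.812×10¹⁰/0.730.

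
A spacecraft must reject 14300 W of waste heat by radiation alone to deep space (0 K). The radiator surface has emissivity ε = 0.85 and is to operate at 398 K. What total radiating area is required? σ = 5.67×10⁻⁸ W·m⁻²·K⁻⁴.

P = εσA T⁴ ⇒ A = P/(εσT⁴).
T⁴ = 2.509×10¹⁰ K⁴.
A = 14300/(0.85 × 5.67×10⁻⁸ × 2.509×10¹⁰).

A ≈ 11.8 m²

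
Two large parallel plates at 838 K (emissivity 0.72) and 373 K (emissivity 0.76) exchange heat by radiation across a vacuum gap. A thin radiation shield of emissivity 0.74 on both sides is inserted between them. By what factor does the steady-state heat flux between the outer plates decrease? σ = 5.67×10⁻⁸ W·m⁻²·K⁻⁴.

Without shield: q₀ = σΔ(T⁴)/(1/ε₁+1/ε₂−1) with denominator 1.705.
With shield the two gaps are in series; the resistances add: (1/ε₁+1/ε_s−1)+(1/ε_s+1/ε₂−1) = 1.740+1.667 = 3.407.
Heat-flux ratio q₀/q = 3.407/1.705.

factor ≈ 2.00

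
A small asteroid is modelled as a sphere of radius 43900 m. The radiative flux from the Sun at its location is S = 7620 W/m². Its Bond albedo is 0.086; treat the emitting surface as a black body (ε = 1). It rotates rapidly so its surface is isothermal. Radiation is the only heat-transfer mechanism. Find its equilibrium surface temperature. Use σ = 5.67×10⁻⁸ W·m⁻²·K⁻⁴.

T ≈ 419 K

At equilibrium, absorbed power = emitted power.
Absorbing cross-section = πr² = 6.055×10⁹ m²; emitting surface = 4πr² = 2.422×10¹⁰ m² (ratio 4).
(1−a)S·A_cross = εσ·A_surf·T⁴  ⇒  T⁴ = (1−a)S/(4σ).
T⁴ = 0.914·7620/(4·5.67×10⁻⁸) = 3.071×10¹⁰ K⁴.
T = (3.071×10¹⁰)^(1/4).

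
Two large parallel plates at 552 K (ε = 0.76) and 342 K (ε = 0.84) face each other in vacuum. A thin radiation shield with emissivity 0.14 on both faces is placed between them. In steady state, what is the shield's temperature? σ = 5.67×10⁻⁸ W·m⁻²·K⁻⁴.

T_s ≈ 480 K

In steady state the net flux on the hot side equals that on the cold side.
σ(T₁⁴−T_s⁴)/D₁ = σ(T_s⁴−T₂⁴)/D₂, with D₁ = 1/ε₁+1/ε_s−1 = 7.459, D₂ = 1/ε_s+1/ε₂−1 = 7.333.
Solve for T_s⁴: T_s⁴ = (D₂·T₁⁴ + D₁·T₂⁴)/(D₁+D₂) = 5.293×10¹⁰ K⁴.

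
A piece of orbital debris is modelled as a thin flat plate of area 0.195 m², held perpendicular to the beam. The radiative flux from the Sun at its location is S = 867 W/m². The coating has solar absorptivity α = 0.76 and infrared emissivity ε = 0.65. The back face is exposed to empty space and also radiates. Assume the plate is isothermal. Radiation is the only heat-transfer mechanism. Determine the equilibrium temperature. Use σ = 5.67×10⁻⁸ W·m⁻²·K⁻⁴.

At equilibrium, absorbed power = emitted power.
Absorbing cross-section = A = 0.1950 m²; emitting surface = 2A = 0.3900 m² (ratio 2).
αS·A_cross = εσ·A_surf·T⁴  ⇒  T⁴ = αS/(ε·2σ).
T⁴ = 0.760·867/(0.65·2·5.67×10⁻⁸) = 8.939×10⁹ K⁴.
T = (8.939×10⁹)^(1/4).

T ≈ 307 K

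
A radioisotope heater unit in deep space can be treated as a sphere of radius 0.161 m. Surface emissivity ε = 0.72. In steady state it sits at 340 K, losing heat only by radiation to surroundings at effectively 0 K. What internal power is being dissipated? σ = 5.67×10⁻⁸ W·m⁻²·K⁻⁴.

P ≈ 178 W

Steady state: P = εσA T⁴.
A = 4πr² = 0.3257 m²; T⁴ = (340)⁴ = 1.336×10¹⁰ K⁴.
P = 0.72 × 5.67×10⁻⁸ × 0.3257 × 1.336×10¹⁰.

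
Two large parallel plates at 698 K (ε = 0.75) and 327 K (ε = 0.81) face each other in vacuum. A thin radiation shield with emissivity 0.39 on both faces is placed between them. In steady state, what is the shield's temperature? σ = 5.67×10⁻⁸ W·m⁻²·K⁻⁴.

In steady state the net flux on the hot side equals that on the cold side.
σ(T₁⁴−T_s⁴)/D₁ = σ(T_s⁴−T₂⁴)/D₂, with D₁ = 1/ε₁+1/ε_s−1 = 2.897, D₂ = 1/ε_s+1/ε₂−1 = 2.799.
Solve for T_s⁴: T_s⁴ = (D₂·T₁⁴ + D₁·T₂⁴)/(D₁+D₂) = 1.224×10¹¹ K⁴.

T_s ≈ 592 K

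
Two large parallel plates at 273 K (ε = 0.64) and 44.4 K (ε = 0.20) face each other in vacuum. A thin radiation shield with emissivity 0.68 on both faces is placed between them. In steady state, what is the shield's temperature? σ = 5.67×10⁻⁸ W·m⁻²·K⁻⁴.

T_s ≈ 252 K

In steady state the net flux on the hot side equals that on the cold side.
σ(T₁⁴−T_s⁴)/D₁ = σ(T_s⁴−T₂⁴)/D₂, with D₁ = 1/ε₁+1/ε_s−1 = 2.033, D₂ = 1/ε_s+1/ε₂−1 = 5.471.
Solve for T_s⁴: T_s⁴ = (D₂·T₁⁴ + D₁·T₂⁴)/(D₁+D₂) = 4.051×10⁹ K⁴.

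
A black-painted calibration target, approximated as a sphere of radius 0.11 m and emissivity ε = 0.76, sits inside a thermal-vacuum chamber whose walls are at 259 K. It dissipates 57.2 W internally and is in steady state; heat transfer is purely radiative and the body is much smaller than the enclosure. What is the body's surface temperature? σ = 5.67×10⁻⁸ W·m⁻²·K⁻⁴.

T ≈ 339 K

For a small grey body in a large enclosure, net radiated power = εσA(T⁴ − T_w⁴).
Steady state: P = εσA(T⁴ − T_w⁴) with A = 4πr² = 0.1521 m².
T⁴ = P/(εσA) + T_w⁴ = 57.2/(0.76·5.67×10⁻⁸·0.1521) + (259)⁴
    = 8.730×10⁹ + 4.500×10⁹ = 1.323×10¹⁰ K⁴.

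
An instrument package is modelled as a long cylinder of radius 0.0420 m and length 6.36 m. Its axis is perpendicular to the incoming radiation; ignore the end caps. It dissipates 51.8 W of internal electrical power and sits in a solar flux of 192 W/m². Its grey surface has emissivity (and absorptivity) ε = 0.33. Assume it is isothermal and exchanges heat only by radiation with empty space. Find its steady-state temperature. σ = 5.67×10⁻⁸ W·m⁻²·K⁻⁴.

T ≈ 229 K

At steady state, absorbed solar power + internal power = radiated power.
Absorbed: α·S·A_cross = 0.33·192·0.5342 = 33.85 W (cross-section 2rL).
Total input = 33.85 + 51.8 = 85.65 W.
Radiated: εσ·A_surf·T⁴ with A_surf = 2πrL = 1.678 m².
T⁴ = 85.65/(0.33·5.67×10⁻⁸·1.678) = 2.727×10⁹ K⁴.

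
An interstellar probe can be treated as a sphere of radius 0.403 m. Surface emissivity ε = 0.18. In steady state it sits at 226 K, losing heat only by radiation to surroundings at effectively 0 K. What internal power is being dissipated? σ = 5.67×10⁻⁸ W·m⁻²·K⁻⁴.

Steady state: P = εσA T⁴.
A = 4πr² = 2.041 m²; T⁴ = (226)⁴ = 2.609×10⁹ K⁴.
P = 0.18 × 5.67×10⁻⁸ × 2.041 × 2.609×10⁹.

P ≈ 54.3 W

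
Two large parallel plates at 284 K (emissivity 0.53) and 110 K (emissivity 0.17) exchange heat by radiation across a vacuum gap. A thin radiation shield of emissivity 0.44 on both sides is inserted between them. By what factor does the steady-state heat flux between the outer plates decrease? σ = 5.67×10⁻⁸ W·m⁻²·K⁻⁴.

factor ≈ 1.52

Without shield: q₀ = σΔ(T⁴)/(1/ε₁+1/ε₂−1) with denominator 6.769.
With shield the two gaps are in series; the resistances add: (1/ε₁+1/ε_s−1)+(1/ε_s+1/ε₂−1) = 3.160+7.155 = 10.31.
Heat-flux ratio q₀/q = 10.31/6.769.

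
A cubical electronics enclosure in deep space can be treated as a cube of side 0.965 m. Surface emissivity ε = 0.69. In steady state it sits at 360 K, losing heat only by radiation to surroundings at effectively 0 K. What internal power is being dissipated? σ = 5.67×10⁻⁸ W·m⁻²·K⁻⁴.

P ≈ 3670 W

Steady state: P = εσA T⁴.
A = 6L² = 5.587 m²; T⁴ = (360)⁴ = 1.680×10¹⁰ K⁴.
P = 0.69 × 5.67×10⁻⁸ × 5.587 × 1.680×10¹⁰.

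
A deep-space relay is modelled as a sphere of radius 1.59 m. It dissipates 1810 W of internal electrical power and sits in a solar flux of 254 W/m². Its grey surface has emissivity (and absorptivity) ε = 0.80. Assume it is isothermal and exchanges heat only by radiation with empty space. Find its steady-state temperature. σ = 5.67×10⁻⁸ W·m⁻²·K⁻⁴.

T ≈ 221 K

At steady state, absorbed solar power + internal power = radiated power.
Absorbed: α·S·A_cross = 0.80·254·7.942 = 1614 W (cross-section πr²).
Total input = 1614 + 1810 = 3424 W.
Radiated: εσ·A_surf·T⁴ with A_surf = 4πr² = 31.77 m².
T⁴ = 3424/(0.80·5.67×10⁻⁸·31.77) = 2.376×10⁹ K⁴.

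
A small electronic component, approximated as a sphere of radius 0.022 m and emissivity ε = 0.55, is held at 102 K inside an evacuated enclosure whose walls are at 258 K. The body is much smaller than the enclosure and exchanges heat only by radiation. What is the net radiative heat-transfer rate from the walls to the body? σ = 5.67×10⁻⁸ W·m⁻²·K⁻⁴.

For a small grey body in a large enclosure: P_net = εσA(T_body⁴ − T_wall⁴).
A = 4πr² = 0.006082 m²; T_body⁴ − T_wall⁴ = 1.082×10⁸ − 4.431×10⁹ = -4.323×10⁹ K⁴.
|P_net| = 0.55·5.67×10⁻⁸·0.006082·4.323×10⁹.

P_net ≈ 0.820 W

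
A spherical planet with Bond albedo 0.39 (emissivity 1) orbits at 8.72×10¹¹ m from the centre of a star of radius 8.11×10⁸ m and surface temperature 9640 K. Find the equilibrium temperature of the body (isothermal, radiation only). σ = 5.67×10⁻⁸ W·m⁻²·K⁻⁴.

T ≈ 184 K

The star's surface emits σT_*⁴; at distance d the flux is S = σT_*⁴(R_*/d)².
S = 5.67×10⁻⁸·(9640)⁴·(8.11×10⁸/8.72×10¹¹)² = 423.5 W/m².
For an isothermal sphere T⁴ = (1−a)S/(4σ) = 1.139×10⁹ K⁴.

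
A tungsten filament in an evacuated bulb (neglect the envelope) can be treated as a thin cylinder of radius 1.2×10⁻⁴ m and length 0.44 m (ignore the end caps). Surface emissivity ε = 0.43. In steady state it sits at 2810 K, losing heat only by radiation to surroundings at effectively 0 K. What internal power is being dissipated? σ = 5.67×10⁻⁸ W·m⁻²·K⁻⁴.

P ≈ 504 W

Steady state: P = εσA T⁴.
A = 2πrL = 3.318×10⁻⁴ m²; T⁴ = (2810)⁴ = 6.235×10¹³ K⁴.
P = 0.43 × 5.67×10⁻⁸ × 3.318×10⁻⁴ × 6.235×10¹³.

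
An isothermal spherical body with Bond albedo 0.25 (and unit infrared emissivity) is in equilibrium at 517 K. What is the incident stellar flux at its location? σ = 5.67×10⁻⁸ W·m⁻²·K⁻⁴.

(1−a)S·πr² = σ·4πr²·T⁴ ⇒ S = 4σT⁴/(1−a).
S = 4·5.67×10⁻⁸·7.144×10¹⁰/0.750.

S ≈ 21600 W/m²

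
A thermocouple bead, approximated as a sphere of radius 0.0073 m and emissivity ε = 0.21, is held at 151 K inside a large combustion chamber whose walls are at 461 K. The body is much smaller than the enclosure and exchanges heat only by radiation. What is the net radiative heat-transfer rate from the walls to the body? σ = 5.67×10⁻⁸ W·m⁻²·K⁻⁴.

P_net ≈ 0.356 W

For a small grey body in a large enclosure: P_net = εσA(T_body⁴ − T_wall⁴).
A = 4πr² = 6.697×10⁻⁴ m²; T_body⁴ − T_wall⁴ = 5.199×10⁸ − 4.517×10¹⁰ = -4.465×10¹⁰ K⁴.
|P_net| = 0.21·5.67×10⁻⁸·6.697×10⁻⁴·4.465×10¹⁰.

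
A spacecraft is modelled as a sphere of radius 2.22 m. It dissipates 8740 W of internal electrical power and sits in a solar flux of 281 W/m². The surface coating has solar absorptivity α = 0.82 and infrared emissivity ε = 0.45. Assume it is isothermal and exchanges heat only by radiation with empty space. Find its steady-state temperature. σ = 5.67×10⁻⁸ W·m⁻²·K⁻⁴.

At steady state, absorbed solar power + internal power = radiated power.
Absorbed: α·S·A_cross = 0.82·281·15.48 = 3568 W (cross-section πr²).
Total input = 3568 + 8740 = 12310 W.
Radiated: εσ·A_surf·T⁴ with A_surf = 4πr² = 61.93 m².
T⁴ = 12310/(0.45·5.67×10⁻⁸·61.93) = 7.789×10⁹ K⁴.

T ≈ 297 K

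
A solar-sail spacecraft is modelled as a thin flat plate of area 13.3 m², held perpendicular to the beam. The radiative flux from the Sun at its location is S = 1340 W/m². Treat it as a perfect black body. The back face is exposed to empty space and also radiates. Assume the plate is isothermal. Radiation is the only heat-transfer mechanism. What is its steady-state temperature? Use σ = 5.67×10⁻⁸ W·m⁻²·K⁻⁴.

At equilibrium, absorbed power = emitted power.
Absorbing cross-section = A = 13.30 m²; emitting surface = 2A = 26.60 m² (ratio 2).
S·A_cross = εσ·A_surf·T⁴  ⇒  T⁴ = S/(2σ).
T⁴ = 1.00·1340/(2·5.67×10⁻⁸) = 1.182×10¹⁰ K⁴.
T = (1.182×10¹⁰)^(1/4).

T ≈ 330 K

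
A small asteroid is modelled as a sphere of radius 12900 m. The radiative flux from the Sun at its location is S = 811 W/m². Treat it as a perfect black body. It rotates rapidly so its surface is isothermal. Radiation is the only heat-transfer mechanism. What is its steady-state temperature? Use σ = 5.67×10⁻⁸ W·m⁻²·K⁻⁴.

T ≈ 245 K

At equilibrium, absorbed power = emitted power.
Absorbing cross-section = πr² = 5.228×10⁸ m²; emitting surface = 4πr² = 2.091×10⁹ m² (ratio 4).
S·A_cross = εσ·A_surf·T⁴  ⇒  T⁴ = S/(4σ).
T⁴ = 1.00·811/(4·5.67×10⁻⁸) = 3.576×10⁹ K⁴.
T = (3.576×10⁹)^(1/4).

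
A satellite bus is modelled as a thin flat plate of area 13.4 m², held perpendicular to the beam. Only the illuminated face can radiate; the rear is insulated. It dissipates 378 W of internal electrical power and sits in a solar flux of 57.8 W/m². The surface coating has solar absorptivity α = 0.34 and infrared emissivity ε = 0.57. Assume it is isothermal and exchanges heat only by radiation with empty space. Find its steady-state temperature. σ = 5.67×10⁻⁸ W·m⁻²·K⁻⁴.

T ≈ 196 K

At steady state, absorbed solar power + internal power = radiated power.
Absorbed: α·S·A_cross = 0.34·57.8·13.40 = 263.3 W (cross-section A).
Total input = 263.3 + 378 = 641.3 W.
Radiated: εσ·A_surf·T⁴ with A_surf = A = 13.40 m².
T⁴ = 641.3/(0.57·5.67×10⁻⁸·13.40) = 1.481×10⁹ K⁴.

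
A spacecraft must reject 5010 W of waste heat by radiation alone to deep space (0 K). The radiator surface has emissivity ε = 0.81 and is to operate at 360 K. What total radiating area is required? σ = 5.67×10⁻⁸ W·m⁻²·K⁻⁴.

A ≈ 6.49 m²

P = εσA T⁴ ⇒ A = P/(εσT⁴).
T⁴ = 1.680×10¹⁰ K⁴.
A = 5010/(0.81 × 5.67×10⁻⁸ × 1.680×10¹⁰).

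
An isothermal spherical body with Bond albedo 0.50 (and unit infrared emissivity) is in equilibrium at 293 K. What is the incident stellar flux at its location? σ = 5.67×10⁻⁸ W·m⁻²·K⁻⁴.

S ≈ 3340 W/m²

(1−a)S·πr² = σ·4πr²·T⁴ ⇒ S = 4σT⁴/(1−a).
S = 4·5.67×10⁻⁸·7.370×10⁹/0.500.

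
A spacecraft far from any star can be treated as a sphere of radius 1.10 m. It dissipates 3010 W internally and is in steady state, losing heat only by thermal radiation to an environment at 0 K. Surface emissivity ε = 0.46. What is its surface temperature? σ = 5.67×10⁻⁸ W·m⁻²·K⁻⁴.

Steady state: internal power = radiated power, P = εσA T⁴.
Radiating area A = 4πr² = 15.21 m².
T⁴ = P/(εσA) = 3010/(0.46·5.67×10⁻⁸·15.21) = 7.590×10⁹ K⁴.
T = (7.590×10⁹)^(1/4).

T ≈ 295 K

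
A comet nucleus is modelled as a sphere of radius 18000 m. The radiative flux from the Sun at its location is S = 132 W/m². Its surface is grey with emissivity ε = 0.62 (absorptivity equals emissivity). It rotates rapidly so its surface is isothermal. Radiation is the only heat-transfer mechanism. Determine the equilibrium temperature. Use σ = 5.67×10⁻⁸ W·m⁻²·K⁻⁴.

T ≈ 155 K

At equilibrium, absorbed power = emitted power.
Absorbing cross-section = πr² = 1.018×10⁹ m²; emitting surface = 4πr² = 4.072×10⁹ m² (ratio 4).
εS·A_cross = εσ·A_surf·T⁴  ⇒  T⁴ = S/(4σ)   (ε cancels).
T⁴ = 132/(4·5.67×10⁻⁸) = 5.820×10⁸ K⁴.
T = (5.820×10⁸)^(1/4).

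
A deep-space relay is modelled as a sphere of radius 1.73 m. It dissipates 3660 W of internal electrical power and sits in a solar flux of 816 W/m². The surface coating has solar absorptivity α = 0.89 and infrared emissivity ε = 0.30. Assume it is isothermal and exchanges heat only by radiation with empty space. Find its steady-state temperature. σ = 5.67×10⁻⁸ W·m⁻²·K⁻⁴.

T ≈ 358 K

At steady state, absorbed solar power + internal power = radiated power.
Absorbed: α·S·A_cross = 0.89·816·9.402 = 6828 W (cross-section πr²).
Total input = 6828 + 3660 = 10490 W.
Radiated: εσ·A_surf·T⁴ with A_surf = 4πr² = 37.61 m².
T⁴ = 10490/(0.30·5.67×10⁻⁸·37.61) = 1.639×10¹⁰ K⁴.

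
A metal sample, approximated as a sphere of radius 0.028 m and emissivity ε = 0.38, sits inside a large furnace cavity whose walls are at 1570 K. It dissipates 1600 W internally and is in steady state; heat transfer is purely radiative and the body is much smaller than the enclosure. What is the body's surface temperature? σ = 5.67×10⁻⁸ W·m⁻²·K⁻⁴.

T ≈ 1920 K

For a small grey body in a large enclosure, net radiated power = εσA(T⁴ − T_w⁴).
Steady state: P = εσA(T⁴ − T_w⁴) with A = 4πr² = 0.009852 m².
T⁴ = P/(εσA) + T_w⁴ = 1600/(0.38·5.67×10⁻⁸·0.009852) + (1570)⁴
    = 7.538×10¹² + 6.076×10¹² = 1.361×10¹³ K⁴.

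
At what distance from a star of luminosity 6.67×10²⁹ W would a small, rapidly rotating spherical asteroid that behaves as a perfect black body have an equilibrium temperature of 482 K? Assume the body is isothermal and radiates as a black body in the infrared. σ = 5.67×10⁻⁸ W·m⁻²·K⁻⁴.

For an isothermal black-emitting sphere, (1−a)S·πr² = σ·4πr²·T⁴ ⇒ S = 4σT⁴/(1−a).
S = 4·5.67×10⁻⁸·(482)⁴/1.00 = 12240 W/m².
Flux falls as S = L/(4πd²), so d = √(L/(4πS)) = √(6.67×10²⁹/(4π·12240)).

d ≈ 2.08×10¹² m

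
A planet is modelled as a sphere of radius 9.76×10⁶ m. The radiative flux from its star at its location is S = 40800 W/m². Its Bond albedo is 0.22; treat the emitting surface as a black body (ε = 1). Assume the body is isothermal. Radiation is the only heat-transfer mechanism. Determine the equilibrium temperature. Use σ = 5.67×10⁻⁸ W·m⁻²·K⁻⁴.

At equilibrium, absorbed power = emitted power.
Absorbing cross-section = πr² = 2.993×10¹⁴ m²; emitting surface = 4πr² = 1.197×10¹⁵ m² (ratio 4).
(1−a)S·A_cross = εσ·A_surf·T⁴  ⇒  T⁴ = (1−a)S/(4σ).
T⁴ = 0.780·40800/(4·5.67×10⁻⁸) = 1.403×10¹¹ K⁴.
T = (1.403×10¹¹)^(1/4).

T ≈ 612 K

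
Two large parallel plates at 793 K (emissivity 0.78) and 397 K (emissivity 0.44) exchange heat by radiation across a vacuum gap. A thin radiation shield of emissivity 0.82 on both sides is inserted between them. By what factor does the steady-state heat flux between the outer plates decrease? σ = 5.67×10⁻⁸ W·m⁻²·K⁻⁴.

factor ≈ 1.56

Without shield: q₀ = σΔ(T⁴)/(1/ε₁+1/ε₂−1) with denominator 2.555.
With shield the two gaps are in series; the resistances add: (1/ε₁+1/ε_s−1)+(1/ε_s+1/ε₂−1) = 1.502+2.492 = 3.994.
Heat-flux ratio q₀/q = 3.994/2.555.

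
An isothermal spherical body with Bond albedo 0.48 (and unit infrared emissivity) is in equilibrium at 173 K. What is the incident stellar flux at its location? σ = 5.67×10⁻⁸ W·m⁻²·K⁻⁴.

(1−a)S·πr² = σ·4πr²·T⁴ ⇒ S = 4σT⁴/(1−a).
S = 4·5.67×10⁻⁸·8.957×10⁸/0.520.

S ≈ 391 W/m²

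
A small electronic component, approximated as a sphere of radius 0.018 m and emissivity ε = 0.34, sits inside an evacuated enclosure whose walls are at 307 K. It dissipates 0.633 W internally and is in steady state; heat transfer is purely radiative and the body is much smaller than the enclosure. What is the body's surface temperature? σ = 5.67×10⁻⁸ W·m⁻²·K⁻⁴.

T ≈ 361 K

For a small grey body in a large enclosure, net radiated power = εσA(T⁴ − T_w⁴).
Steady state: P = εσA(T⁴ − T_w⁴) with A = 4πr² = 0.004072 m².
T⁴ = P/(εσA) + T_w⁴ = 0.633/(0.34·5.67×10⁻⁸·0.004072) + (307)⁴
    = 8.065×10⁹ + 8.883×10⁹ = 1.695×10¹⁰ K⁴.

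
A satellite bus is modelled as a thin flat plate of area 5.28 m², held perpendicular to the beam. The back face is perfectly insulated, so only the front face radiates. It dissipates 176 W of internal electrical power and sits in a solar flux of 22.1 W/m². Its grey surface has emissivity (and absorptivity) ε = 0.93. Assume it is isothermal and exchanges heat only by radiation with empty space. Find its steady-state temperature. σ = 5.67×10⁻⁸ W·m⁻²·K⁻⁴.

At steady state, absorbed solar power + internal power = radiated power.
Absorbed: α·S·A_cross = 0.93·22.1·5.280 = 108.5 W (cross-section A).
Total input = 108.5 + 176 = 284.5 W.
Radiated: εσ·A_surf·T⁴ with A_surf = A = 5.280 m².
T⁴ = 284.5/(0.93·5.67×10⁻⁸·5.280) = 1.022×10⁹ K⁴.

T ≈ 179 K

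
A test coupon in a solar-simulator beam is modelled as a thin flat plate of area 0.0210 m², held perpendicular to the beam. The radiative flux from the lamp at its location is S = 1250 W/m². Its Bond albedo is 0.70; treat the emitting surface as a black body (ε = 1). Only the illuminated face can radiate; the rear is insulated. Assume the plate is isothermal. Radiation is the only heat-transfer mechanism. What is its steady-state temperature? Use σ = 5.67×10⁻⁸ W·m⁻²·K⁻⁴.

At equilibrium, absorbed power = emitted power.
Absorbing cross-section = A = 0.02100 m²; emitting surface = A = 0.02100 m² (ratio 1).
(1−a)S·A_cross = εσ·A_surf·T⁴  ⇒  T⁴ = (1−a)S/(1σ).
T⁴ = 0.300·1250/(1·5.67×10⁻⁸) = 6.614×10⁹ K⁴.
T = (6.614×10⁹)^(1/4).

T ≈ 285 K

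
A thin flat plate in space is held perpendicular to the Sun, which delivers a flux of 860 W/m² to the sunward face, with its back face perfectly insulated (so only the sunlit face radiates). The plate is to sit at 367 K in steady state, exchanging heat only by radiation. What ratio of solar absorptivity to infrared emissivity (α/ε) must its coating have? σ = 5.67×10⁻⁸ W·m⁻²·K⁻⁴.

Balance: αS·A = εσ·1A·T⁴ ⇒ α/ε = σT⁴/S.
α/ε = 5.67×10⁻⁸·(367)⁴/860 = 5.67×10⁻⁸·1.814×10¹⁰/860.

α/ε ≈ 1.20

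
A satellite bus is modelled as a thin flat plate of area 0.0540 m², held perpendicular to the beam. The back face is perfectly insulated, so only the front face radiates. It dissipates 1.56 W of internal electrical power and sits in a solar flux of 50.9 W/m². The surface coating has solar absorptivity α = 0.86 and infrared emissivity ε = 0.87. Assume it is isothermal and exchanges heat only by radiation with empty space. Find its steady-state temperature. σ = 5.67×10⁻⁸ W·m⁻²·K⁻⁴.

T ≈ 196 K

At steady state, absorbed solar power + internal power = radiated power.
Absorbed: α·S·A_cross = 0.86·50.9·0.05400 = 2.364 W (cross-section A).
Total input = 2.364 + 1.56 = 3.924 W.
Radiated: εσ·A_surf·T⁴ with A_surf = A = 0.05400 m².
T⁴ = 3.924/(0.87·5.67×10⁻⁸·0.05400) = 1.473×10⁹ K⁴.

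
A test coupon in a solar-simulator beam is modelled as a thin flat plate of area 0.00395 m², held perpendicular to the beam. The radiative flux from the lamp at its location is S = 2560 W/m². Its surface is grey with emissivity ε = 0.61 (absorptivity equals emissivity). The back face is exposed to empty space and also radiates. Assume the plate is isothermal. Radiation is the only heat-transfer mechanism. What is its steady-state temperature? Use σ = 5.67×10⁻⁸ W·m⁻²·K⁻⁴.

At equilibrium, absorbed power = emitted power.
Absorbing cross-section = A = 0.003950 m²; emitting surface = 2A = 0.007900 m² (ratio 2).
εS·A_cross = εσ·A_surf·T⁴  ⇒  T⁴ = S/(2σ)   (ε cancels).
T⁴ = 2560/(2·5.67×10⁻⁸) = 2.257×10¹⁰ K⁴.
T = (2.257×10¹⁰)^(1/4).

T ≈ 388 K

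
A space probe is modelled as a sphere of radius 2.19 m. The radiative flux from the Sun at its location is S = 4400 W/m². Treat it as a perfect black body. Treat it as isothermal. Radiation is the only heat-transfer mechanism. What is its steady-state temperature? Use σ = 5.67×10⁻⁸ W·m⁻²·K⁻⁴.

T ≈ 373 K

At equilibrium, absorbed power = emitted power.
Absorbing cross-section = πr² = 15.07 m²; emitting surface = 4πr² = 60.27 m² (ratio 4).
S·A_cross = εσ·A_surf·T⁴  ⇒  T⁴ = S/(4σ).
T⁴ = 1.00·4400/(4·5.67×10⁻⁸) = 1.940×10¹⁰ K⁴.
T = (1.940×10¹⁰)^(1/4).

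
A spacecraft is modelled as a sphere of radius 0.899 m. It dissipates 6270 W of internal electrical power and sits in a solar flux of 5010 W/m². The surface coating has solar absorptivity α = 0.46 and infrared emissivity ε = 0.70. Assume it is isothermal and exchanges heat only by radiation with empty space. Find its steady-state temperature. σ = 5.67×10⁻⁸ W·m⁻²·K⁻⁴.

At steady state, absorbed solar power + internal power = radiated power.
Absorbed: α·S·A_cross = 0.46·5010·2.539 = 5851 W (cross-section πr²).
Total input = 5851 + 6270 = 12120 W.
Radiated: εσ·A_surf·T⁴ with A_surf = 4πr² = 10.16 m².
T⁴ = 12120/(0.70·5.67×10⁻⁸·10.16) = 3.007×10¹⁰ K⁴.

T ≈ 416 K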